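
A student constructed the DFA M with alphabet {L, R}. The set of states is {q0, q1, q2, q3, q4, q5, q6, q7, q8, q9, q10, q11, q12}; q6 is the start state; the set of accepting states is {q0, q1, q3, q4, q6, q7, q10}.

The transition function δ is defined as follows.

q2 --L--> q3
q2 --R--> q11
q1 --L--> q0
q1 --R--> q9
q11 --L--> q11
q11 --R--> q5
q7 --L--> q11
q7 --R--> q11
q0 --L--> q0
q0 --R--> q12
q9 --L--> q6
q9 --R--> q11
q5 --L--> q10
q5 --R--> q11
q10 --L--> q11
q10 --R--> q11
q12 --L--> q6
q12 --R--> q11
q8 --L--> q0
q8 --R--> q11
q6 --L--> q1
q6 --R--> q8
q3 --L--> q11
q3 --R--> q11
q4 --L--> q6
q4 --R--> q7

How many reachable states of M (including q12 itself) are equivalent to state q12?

States {q2,q3,q4,q7} cannot be reached from the start state, so discard them.
Initial partition by acceptance: {q0,q1,q6,q10} | {q5,q8,q9,q11,q12}.
On input L, block {q0,q1,q6,q10} splits into {q0,q1,q6} and {q10}.
Split {q5,q8,q9,q11,q12} by δ(·,L) → {q8,q9,q12} and {q5} and {q11}.
The partition is now stable with 5 blocks: {q0,q1,q6} | {q8,q9,q12} | {q10} | {q5} | {q11}.
The equivalence class containing q12 is {q8,q9,q12}, of size 3.

3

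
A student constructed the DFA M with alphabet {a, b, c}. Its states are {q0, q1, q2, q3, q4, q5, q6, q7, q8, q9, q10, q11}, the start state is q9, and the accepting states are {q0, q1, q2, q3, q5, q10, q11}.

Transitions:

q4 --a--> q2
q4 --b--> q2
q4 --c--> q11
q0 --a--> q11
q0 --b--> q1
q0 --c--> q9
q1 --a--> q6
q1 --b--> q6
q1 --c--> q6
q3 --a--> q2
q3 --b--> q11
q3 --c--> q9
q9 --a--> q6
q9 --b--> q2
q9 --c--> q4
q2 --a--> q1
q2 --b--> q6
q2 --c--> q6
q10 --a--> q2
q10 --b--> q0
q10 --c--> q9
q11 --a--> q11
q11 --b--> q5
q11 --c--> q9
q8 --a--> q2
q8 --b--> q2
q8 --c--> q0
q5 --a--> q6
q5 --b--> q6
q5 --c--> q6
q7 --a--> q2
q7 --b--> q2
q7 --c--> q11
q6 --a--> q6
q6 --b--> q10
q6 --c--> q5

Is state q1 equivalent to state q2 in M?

States {q3,q7,q8} cannot be reached from the start state, so discard them.
Start with accepting vs non-accepting: {q0,q1,q2,q5,q10,q11} | {q4,q6,q9}.
Refine {q0,q1,q2,q5,q10,q11} on symbol a: members go to different blocks, giving {q0,q2,q10,q11} and {q1,q5}.
Split {q0,q2,q10,q11} by δ(·,a) → {q0,q10,q11} and {q2}.
On input a, block {q0,q10,q11} splits into {q0,q11} and {q10}.
Refine {q4,q6,q9} on symbol a: members go to different blocks, giving {q6,q9} and {q4}.
Split {q6,q9} by δ(·,b) → {q6} and {q9}.
No further refinement is possible. Final partition (7 blocks): {q0,q11} | {q6} | {q1,q5} | {q2} | {q10} | {q4} | {q9}.
q1 and q2 end up in different blocks, so they are distinguishable. For instance, the string 'a' is accepted from only q2.

No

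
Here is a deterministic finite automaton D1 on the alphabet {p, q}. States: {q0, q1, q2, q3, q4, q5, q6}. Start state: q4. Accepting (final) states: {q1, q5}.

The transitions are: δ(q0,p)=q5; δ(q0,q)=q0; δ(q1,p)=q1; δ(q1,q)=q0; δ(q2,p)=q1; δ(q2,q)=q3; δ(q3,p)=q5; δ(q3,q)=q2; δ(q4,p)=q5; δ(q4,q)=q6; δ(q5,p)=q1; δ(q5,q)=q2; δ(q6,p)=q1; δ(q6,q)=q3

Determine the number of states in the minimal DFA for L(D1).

All states are reachable from the start state.
P0 = {q1,q5} | {q0,q2,q3,q4,q6}.
No further refinement is possible. Final partition (2 blocks): {q1,q5} | {q0,q2,q3,q4,q6}.

2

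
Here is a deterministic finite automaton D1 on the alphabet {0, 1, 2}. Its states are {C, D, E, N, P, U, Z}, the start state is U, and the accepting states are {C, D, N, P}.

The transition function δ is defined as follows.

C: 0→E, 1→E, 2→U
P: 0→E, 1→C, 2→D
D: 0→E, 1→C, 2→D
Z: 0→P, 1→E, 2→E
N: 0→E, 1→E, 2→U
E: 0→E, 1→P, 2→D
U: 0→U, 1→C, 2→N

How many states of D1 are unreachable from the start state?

1

Starting at U and following transitions, the reachable set is {C, D, E, N, P, U}. That leaves Z unreachable — 1 in total.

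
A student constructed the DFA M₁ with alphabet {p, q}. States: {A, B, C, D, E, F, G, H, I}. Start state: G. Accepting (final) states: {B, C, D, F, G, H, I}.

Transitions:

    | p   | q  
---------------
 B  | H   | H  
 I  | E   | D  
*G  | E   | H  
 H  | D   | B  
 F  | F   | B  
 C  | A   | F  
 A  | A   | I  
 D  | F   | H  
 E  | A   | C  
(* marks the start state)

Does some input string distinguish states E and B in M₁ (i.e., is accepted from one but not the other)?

All states are reachable from the start state.
P0 = {B,C,D,F,G,H,I} | {A,E}.
Split {B,C,D,F,G,H,I} by δ(·,p) → {B,D,F,H} and {C,G,I}.
Stable partition: {B,D,F,H} | {A,E} | {C,G,I} — 3 equivalence classes.
E and B end up in different blocks, so they are distinguishable. For instance, the string 'ε' is accepted from only B.

Yes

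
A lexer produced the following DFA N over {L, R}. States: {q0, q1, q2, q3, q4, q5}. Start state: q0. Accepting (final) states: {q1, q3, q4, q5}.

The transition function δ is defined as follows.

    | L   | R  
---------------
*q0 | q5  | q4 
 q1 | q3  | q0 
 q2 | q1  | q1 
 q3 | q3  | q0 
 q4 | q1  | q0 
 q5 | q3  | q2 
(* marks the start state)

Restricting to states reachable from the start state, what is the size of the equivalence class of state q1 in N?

Every state is reachable, so we keep all 6.
Start with accepting vs non-accepting: {q1,q3,q4,q5} | {q0,q2}.
No further refinement is possible. Final partition (2 blocks): {q1,q3,q4,q5} | {q0,q2}.
The equivalence class containing q1 is {q1,q3,q4,q5}, of size 4.

4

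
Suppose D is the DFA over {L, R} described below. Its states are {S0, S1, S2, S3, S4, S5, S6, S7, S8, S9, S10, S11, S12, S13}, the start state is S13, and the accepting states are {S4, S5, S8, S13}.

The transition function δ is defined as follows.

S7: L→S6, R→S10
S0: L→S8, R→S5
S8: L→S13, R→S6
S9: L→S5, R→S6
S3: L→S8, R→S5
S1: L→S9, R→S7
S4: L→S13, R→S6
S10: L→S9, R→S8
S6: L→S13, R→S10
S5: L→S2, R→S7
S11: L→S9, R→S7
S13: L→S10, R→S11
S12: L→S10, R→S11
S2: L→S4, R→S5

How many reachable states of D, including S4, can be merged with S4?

Reachable states from the start: {S2,S4,S5,S6,S7,S8,S9,S10,S11,S13}. Unreachable: {S0,S1,S3,S12} — drop them.
P0 = {S4,S5,S8,S13} | {S2,S6,S7,S9,S10,S11}.
On input L, block {S4,S5,S8,S13} splits into {S4,S8} and {S5,S13}.
On input L, block {S2,S6,S7,S9,S10,S11} splits into {S7,S10,S11} and {S6,S9} and {S2}.
On input R, block {S7,S10,S11} splits into {S7,S11} and {S10}.
Refine {S7,S11} on symbol R: members go to different blocks, giving {S7} and {S11}.
On input L, block {S5,S13} splits into {S5} and {S13}.
On input L, block {S6,S9} splits into {S6} and {S9}.
Stable partition: {S4,S8} | {S7} | {S5} | {S6} | {S2} | {S10} | {S11} | {S13} | {S9} — 9 equivalence classes.
State S4 belongs to the block {S4,S8}, which has 2 states.

2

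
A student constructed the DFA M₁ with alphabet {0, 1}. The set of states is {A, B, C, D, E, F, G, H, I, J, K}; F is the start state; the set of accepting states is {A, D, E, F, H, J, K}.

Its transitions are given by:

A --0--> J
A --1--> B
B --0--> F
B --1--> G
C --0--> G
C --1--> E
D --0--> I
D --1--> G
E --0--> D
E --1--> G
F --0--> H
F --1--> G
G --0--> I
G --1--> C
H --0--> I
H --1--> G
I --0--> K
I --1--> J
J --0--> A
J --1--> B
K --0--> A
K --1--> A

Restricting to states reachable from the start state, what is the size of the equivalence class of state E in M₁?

Every state is reachable, so we keep all 11.
P0 = {A,D,E,F,H,J,K} | {B,C,G,I}.
Refine {A,D,E,F,H,J,K} on symbol 0: members go to different blocks, giving {A,E,F,J,K} and {D,H}.
Split {A,E,F,J,K} by δ(·,0) → {A,J,K} and {E,F}.
Split {A,J,K} by δ(·,1) → {A,J} and {K}.
Split {B,C,G,I} by δ(·,0) → {C,G} and {B} and {I}.
Refine {C,G} on symbol 0: members go to different blocks, giving {C} and {G}.
No further refinement is possible. Final partition (8 blocks): {A,J} | {C} | {D,H} | {E,F} | {K} | {B} | {I} | {G}.
State E belongs to the block {E,F}, which has 2 states.

2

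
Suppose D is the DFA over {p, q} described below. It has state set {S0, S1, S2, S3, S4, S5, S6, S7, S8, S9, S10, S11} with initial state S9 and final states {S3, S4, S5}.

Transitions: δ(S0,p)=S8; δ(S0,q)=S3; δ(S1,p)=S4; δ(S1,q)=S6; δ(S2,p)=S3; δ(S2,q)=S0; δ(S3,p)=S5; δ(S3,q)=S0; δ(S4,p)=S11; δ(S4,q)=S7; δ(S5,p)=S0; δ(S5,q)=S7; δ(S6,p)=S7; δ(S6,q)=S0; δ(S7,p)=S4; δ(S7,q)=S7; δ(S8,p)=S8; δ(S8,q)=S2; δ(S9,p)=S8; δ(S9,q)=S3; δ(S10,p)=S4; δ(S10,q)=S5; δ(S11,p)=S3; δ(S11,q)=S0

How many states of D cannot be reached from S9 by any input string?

Starting at S9 and following transitions, the reachable set is {S0, S2, S3, S4, S5, S7, S8, S9, S11}. That leaves S1, S6, S10 unreachable — 3 in total.

3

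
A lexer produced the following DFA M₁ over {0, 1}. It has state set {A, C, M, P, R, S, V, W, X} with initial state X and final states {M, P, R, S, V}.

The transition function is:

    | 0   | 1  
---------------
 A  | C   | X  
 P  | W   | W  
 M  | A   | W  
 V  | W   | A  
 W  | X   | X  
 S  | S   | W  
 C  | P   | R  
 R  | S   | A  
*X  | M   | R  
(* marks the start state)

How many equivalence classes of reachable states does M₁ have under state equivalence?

States {V} cannot be reached from the start state, so discard them.
P0 = {M,P,R,S} | {A,C,W,X}.
Refine {M,P,R,S} on symbol 0: members go to different blocks, giving {R,S} and {M,P}.
On input 0, block {A,C,W,X} splits into {A,W} and {C,X}.
No further refinement is possible. Final partition (4 blocks): {R,S} | {A,W} | {M,P} | {C,X}.

4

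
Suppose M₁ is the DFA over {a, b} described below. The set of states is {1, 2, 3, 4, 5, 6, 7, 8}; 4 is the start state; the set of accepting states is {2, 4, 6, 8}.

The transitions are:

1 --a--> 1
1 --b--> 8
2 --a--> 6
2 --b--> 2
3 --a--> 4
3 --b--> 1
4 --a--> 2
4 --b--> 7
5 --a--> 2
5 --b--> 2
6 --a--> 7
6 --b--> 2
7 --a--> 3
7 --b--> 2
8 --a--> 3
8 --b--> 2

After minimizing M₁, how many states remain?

7

Reachable states from the start: {1,2,3,4,6,7,8}. Unreachable: {5} — drop them.
P0 = {2,4,6,8} | {1,3,7}.
On input a, block {2,4,6,8} splits into {2,4} and {6,8}.
On input a, block {2,4} splits into {2} and {4}.
Refine {1,3,7} on symbol a: members go to different blocks, giving {1,7} and {3}.
On input a, block {1,7} splits into {1} and {7}.
On input a, block {6,8} splits into {6} and {8}.
No further refinement is possible. Final partition (7 blocks): {2} | {1} | {6} | {4} | {3} | {7} | {8}.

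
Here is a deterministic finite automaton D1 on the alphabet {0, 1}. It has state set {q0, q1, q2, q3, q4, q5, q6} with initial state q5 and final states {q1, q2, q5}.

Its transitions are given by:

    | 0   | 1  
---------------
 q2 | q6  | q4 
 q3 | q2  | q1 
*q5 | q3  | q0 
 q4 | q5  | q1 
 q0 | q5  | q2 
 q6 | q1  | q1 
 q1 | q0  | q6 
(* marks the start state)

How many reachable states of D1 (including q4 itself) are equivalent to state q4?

All states are reachable from the start state.
Initial partition by acceptance: {q1,q2,q5} | {q0,q3,q4,q6}.
Stable partition: {q1,q2,q5} | {q0,q3,q4,q6} — 2 equivalence classes.
The equivalence class containing q4 is {q0,q3,q4,q6}, of size 4.

4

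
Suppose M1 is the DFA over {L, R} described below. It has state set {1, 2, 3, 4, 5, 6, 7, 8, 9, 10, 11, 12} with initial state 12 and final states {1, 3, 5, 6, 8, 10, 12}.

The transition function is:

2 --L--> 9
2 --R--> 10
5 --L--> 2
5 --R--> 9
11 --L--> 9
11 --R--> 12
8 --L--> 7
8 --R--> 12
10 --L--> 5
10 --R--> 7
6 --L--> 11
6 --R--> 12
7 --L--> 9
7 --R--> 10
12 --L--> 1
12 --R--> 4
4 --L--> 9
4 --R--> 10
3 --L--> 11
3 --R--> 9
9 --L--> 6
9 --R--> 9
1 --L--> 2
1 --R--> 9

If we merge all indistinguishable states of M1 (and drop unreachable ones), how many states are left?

5

First remove the unreachable states {3,8}; 10 states remain.
Initial partition by acceptance: {1,5,6,10,12} | {2,4,7,9,11}.
Split {1,5,6,10,12} by δ(·,L) → {1,5,6} and {10,12}.
On input R, block {1,5,6} splits into {1,5} and {6}.
Split {2,4,7,9,11} by δ(·,L) → {2,4,7,11} and {9}.
The partition is now stable with 5 blocks: {1,5} | {2,4,7,11} | {10,12} | {6} | {9}.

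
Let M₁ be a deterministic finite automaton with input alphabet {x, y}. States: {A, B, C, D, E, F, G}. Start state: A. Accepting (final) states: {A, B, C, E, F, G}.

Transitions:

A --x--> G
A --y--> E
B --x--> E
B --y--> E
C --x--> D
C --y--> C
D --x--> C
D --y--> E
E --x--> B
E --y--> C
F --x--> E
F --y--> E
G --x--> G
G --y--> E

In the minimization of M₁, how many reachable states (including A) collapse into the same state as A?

2

States {F} cannot be reached from the start state, so discard them.
P0 = {A,B,C,E,G} | {D}.
On input x, block {A,B,C,E,G} splits into {A,B,E,G} and {C}.
Refine {A,B,E,G} on symbol y: members go to different blocks, giving {A,B,G} and {E}.
Refine {A,B,G} on symbol x: members go to different blocks, giving {A,G} and {B}.
No further refinement is possible. Final partition (5 blocks): {A,G} | {D} | {C} | {E} | {B}.
State A belongs to the block {A,G}, which has 2 states.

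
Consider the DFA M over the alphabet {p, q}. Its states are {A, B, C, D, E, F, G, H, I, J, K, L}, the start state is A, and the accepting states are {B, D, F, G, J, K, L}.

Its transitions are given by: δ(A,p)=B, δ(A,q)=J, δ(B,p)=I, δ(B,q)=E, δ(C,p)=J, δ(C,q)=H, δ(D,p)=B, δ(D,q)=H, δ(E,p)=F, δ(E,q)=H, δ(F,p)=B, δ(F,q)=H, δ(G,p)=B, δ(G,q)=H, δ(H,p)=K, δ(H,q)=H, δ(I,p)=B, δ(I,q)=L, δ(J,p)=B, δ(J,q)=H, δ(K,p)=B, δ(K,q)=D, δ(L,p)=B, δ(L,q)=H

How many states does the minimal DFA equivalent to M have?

6

States {C,G} cannot be reached from the start state, so discard them.
Initial partition by acceptance: {B,D,F,J,K,L} | {A,E,H,I}.
Split {B,D,F,J,K,L} by δ(·,p) → {D,F,J,K,L} and {B}.
Refine {D,F,J,K,L} on symbol q: members go to different blocks, giving {D,F,J,L} and {K}.
Split {A,E,H,I} by δ(·,p) → {A,I} and {E} and {H}.
No further refinement is possible. Final partition (6 blocks): {D,F,J,L} | {A,I} | {B} | {K} | {E} | {H}.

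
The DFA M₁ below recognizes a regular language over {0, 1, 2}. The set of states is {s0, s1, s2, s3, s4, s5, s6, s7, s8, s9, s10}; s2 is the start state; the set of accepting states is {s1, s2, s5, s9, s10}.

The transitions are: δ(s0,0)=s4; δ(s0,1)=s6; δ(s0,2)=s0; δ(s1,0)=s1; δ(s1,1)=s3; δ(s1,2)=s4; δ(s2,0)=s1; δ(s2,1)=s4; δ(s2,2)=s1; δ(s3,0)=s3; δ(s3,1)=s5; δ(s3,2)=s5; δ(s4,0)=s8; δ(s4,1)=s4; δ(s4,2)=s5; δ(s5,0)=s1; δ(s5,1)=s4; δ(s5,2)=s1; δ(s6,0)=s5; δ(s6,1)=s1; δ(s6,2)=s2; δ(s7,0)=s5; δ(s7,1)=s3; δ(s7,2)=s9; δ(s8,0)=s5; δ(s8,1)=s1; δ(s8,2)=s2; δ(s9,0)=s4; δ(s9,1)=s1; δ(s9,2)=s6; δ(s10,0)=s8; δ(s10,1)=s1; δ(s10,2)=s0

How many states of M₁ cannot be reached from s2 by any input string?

No path from s2 leads to s0, s6, s7, s9, s10; the other 6 states are all reachable.

5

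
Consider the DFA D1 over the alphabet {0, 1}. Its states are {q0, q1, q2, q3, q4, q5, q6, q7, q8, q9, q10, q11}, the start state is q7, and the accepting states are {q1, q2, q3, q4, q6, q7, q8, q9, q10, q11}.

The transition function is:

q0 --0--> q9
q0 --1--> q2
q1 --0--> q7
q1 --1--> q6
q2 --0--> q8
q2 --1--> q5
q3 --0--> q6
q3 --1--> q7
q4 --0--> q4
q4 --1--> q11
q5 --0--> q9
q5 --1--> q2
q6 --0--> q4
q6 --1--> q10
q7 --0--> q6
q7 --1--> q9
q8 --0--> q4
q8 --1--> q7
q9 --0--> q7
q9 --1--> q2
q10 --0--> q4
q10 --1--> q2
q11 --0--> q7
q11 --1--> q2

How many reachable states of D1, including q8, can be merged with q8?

First remove the unreachable states {q0,q1,q3}; 9 states remain.
Start with accepting vs non-accepting: {q2,q4,q6,q7,q8,q9,q10,q11} | {q5}.
Split {q2,q4,q6,q7,q8,q9,q10,q11} by δ(·,1) → {q4,q6,q7,q8,q9,q10,q11} and {q2}.
Refine {q4,q6,q7,q8,q9,q10,q11} on symbol 1: members go to different blocks, giving {q4,q6,q7,q8} and {q9,q10,q11}.
On input 1, block {q4,q6,q7,q8} splits into {q4,q6,q7} and {q8}.
No further refinement is possible. Final partition (5 blocks): {q4,q6,q7} | {q5} | {q2} | {q9,q10,q11} | {q8}.
The equivalence class containing q8 is {q8}, of size 1.

1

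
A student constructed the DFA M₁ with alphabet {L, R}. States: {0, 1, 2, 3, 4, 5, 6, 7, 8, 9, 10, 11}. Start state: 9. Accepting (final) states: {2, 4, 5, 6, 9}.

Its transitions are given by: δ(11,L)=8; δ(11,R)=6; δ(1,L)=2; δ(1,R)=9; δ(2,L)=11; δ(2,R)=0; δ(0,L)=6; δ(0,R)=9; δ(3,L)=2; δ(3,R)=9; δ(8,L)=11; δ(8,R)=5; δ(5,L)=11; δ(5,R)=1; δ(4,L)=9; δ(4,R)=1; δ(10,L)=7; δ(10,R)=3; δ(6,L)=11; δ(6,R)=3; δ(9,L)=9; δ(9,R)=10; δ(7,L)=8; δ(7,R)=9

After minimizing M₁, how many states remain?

First remove the unreachable states {4}; 11 states remain.
Start with accepting vs non-accepting: {2,5,6,9} | {0,1,3,7,8,10,11}.
Split {2,5,6,9} by δ(·,L) → {2,5,6} and {9}.
On input L, block {0,1,3,7,8,10,11} splits into {7,8,10,11} and {0,1,3}.
Split {7,8,10,11} by δ(·,R) → {8,11} and {7} and {10}.
The partition is now stable with 6 blocks: {2,5,6} | {8,11} | {9} | {0,1,3} | {7} | {10}.

6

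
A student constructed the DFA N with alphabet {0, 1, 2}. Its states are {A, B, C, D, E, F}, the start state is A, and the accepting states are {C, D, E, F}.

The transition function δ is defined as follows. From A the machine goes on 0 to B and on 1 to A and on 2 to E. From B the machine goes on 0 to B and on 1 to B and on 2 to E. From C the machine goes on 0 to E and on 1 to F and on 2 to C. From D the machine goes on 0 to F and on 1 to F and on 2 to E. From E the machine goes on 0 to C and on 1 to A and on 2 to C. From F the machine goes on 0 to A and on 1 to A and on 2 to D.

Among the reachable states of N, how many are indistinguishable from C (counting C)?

1

Initial partition by acceptance: {C,D,E,F} | {A,B}.
Refine {C,D,E,F} on symbol 0: members go to different blocks, giving {C,D,E} and {F}.
On input 0, block {C,D,E} splits into {C,E} and {D}.
Split {C,E} by δ(·,1) → {C} and {E}.
The partition is now stable with 5 blocks: {C} | {A,B} | {F} | {D} | {E}.
The equivalence class containing C is {C}, of size 1.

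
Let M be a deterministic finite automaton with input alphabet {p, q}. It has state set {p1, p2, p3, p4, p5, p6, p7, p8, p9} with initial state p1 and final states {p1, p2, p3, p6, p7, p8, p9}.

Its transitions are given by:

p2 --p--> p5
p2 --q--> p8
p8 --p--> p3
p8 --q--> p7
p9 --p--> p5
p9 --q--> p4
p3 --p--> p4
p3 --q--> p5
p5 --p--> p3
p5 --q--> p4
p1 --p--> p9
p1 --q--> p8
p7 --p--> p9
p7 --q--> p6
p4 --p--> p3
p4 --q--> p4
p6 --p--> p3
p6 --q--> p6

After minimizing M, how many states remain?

3

Reachable states from the start: {p1,p3,p4,p5,p6,p7,p8,p9}. Unreachable: {p2} — drop them.
Start with accepting vs non-accepting: {p1,p3,p6,p7,p8,p9} | {p4,p5}.
Refine {p1,p3,p6,p7,p8,p9} on symbol p: members go to different blocks, giving {p1,p6,p7,p8} and {p3,p9}.
Stable partition: {p1,p6,p7,p8} | {p4,p5} | {p3,p9} — 3 equivalence classes.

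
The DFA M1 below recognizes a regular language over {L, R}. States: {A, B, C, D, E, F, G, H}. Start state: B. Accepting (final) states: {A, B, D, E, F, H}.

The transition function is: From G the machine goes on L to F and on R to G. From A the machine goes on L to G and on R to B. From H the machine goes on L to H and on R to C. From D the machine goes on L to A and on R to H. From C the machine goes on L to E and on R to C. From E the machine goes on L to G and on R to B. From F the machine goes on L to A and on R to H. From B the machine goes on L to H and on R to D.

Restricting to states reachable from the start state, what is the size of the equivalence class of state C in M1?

1

Every state is reachable, so we keep all 8.
P0 = {A,B,D,E,F,H} | {C,G}.
Refine {A,B,D,E,F,H} on symbol L: members go to different blocks, giving {B,D,F,H} and {A,E}.
Refine {B,D,F,H} on symbol L: members go to different blocks, giving {B,H} and {D,F}.
On input R, block {B,H} splits into {B} and {H}.
Split {C,G} by δ(·,L) → {C} and {G}.
Stable partition: {B} | {C} | {A,E} | {D,F} | {H} | {G} — 6 equivalence classes.
State C belongs to the block {C}, which has 1 states.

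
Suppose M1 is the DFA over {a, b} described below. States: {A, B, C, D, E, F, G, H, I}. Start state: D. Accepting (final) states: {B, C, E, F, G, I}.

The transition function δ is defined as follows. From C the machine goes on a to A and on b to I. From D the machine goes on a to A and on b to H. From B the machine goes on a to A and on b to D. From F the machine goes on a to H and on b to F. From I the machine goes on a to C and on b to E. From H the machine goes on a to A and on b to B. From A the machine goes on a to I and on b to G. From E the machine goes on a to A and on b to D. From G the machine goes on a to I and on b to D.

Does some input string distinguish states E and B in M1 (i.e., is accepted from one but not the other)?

Reachable states from the start: {A,B,C,D,E,G,H,I}. Unreachable: {F} — drop them.
Initial partition by acceptance: {B,C,E,G,I} | {A,D,H}.
On input a, block {B,C,E,G,I} splits into {B,C,E} and {G,I}.
Refine {B,C,E} on symbol b: members go to different blocks, giving {B,E} and {C}.
Refine {A,D,H} on symbol a: members go to different blocks, giving {D,H} and {A}.
On input b, block {D,H} splits into {D} and {H}.
On input a, block {G,I} splits into {G} and {I}.
The partition is now stable with 7 blocks: {B,E} | {D} | {G} | {C} | {A} | {H} | {I}.
E and B lie in the same block of the stable partition, so they are equivalent — no string distinguishes them.

No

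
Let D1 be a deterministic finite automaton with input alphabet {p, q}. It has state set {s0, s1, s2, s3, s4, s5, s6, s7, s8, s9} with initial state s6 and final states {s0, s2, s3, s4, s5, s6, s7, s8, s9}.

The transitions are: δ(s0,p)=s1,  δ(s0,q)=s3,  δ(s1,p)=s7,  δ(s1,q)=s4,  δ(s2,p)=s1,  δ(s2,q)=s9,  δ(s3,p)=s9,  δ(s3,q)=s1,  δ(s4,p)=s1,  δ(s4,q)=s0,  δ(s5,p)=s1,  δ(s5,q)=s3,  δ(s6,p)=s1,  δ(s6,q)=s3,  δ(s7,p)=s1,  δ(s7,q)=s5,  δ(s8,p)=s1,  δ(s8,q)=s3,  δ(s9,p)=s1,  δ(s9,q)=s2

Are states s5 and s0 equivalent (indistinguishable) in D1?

Reachable states from the start: {s0,s1,s2,s3,s4,s5,s6,s7,s9}. Unreachable: {s8} — drop them.
Start with accepting vs non-accepting: {s0,s2,s3,s4,s5,s6,s7,s9} | {s1}.
On input p, block {s0,s2,s3,s4,s5,s6,s7,s9} splits into {s0,s2,s4,s5,s6,s7,s9} and {s3}.
On input q, block {s0,s2,s4,s5,s6,s7,s9} splits into {s2,s4,s7,s9} and {s0,s5,s6}.
On input q, block {s2,s4,s7,s9} splits into {s2,s9} and {s4,s7}.
No further refinement is possible. Final partition (5 blocks): {s2,s9} | {s1} | {s3} | {s0,s5,s6} | {s4,s7}.
s5 and s0 lie in the same block of the stable partition, so they are equivalent — no string distinguishes them.

Yes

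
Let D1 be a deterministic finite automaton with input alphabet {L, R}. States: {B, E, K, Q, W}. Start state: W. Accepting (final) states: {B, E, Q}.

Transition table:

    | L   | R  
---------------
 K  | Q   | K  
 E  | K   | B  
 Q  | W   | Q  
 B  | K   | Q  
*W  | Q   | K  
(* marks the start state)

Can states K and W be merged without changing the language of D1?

First remove the unreachable states {B,E}; 3 states remain.
Initial partition by acceptance: {Q} | {K,W}.
The partition is now stable with 2 blocks: {Q} | {K,W}.
K and W lie in the same block of the stable partition, so they are equivalent — no string distinguishes them.

Yes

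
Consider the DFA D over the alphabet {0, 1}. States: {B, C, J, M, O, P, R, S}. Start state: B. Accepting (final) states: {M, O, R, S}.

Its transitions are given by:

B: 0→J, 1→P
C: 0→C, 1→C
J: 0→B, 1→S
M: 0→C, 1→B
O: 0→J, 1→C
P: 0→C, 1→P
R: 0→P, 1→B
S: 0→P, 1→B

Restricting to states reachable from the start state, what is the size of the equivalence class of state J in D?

1

First remove the unreachable states {M,O,R}; 5 states remain.
P0 = {S} | {B,C,J,P}.
Refine {B,C,J,P} on symbol 1: members go to different blocks, giving {B,C,P} and {J}.
Refine {B,C,P} on symbol 0: members go to different blocks, giving {C,P} and {B}.
No further refinement is possible. Final partition (4 blocks): {S} | {C,P} | {J} | {B}.
The equivalence class containing J is {J}, of size 1.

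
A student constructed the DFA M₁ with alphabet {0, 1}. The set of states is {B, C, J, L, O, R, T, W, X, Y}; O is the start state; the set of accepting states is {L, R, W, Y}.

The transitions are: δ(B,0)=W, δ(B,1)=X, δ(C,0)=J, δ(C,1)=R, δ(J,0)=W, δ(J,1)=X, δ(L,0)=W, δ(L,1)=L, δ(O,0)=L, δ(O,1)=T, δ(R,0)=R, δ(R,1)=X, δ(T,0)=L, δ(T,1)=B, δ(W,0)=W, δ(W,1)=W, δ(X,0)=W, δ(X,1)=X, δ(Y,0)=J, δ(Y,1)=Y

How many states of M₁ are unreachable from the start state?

4

No path from O leads to C, J, R, Y; the other 6 states are all reachable.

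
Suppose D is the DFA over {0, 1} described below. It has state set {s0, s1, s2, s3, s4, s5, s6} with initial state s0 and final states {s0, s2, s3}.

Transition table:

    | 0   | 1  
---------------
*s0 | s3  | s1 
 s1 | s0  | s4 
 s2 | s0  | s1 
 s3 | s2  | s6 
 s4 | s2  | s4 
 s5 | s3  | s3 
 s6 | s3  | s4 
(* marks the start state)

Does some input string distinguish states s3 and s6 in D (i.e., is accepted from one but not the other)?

States {s5} cannot be reached from the start state, so discard them.
P0 = {s0,s2,s3} | {s1,s4,s6}.
The partition is now stable with 2 blocks: {s0,s2,s3} | {s1,s4,s6}.
s3 and s6 end up in different blocks, so they are distinguishable. For instance, the string 'ε' is accepted from only s3.

Yes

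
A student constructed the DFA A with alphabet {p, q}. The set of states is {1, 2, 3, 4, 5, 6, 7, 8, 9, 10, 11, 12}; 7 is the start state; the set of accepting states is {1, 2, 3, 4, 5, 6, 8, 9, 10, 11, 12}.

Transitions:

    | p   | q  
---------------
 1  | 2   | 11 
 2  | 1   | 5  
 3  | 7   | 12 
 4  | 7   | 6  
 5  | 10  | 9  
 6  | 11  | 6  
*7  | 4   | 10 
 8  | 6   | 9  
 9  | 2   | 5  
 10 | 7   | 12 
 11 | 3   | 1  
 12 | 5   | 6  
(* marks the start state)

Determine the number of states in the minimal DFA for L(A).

5

First remove the unreachable states {8}; 11 states remain.
Start with accepting vs non-accepting: {1,2,3,4,5,6,9,10,11,12} | {7}.
Refine {1,2,3,4,5,6,9,10,11,12} on symbol p: members go to different blocks, giving {1,2,5,6,9,11,12} and {3,4,10}.
On input p, block {1,2,5,6,9,11,12} splits into {1,2,6,9,12} and {5,11}.
Split {1,2,6,9,12} by δ(·,p) → {1,2,9} and {6,12}.
No further refinement is possible. Final partition (5 blocks): {1,2,9} | {7} | {3,4,10} | {5,11} | {6,12}.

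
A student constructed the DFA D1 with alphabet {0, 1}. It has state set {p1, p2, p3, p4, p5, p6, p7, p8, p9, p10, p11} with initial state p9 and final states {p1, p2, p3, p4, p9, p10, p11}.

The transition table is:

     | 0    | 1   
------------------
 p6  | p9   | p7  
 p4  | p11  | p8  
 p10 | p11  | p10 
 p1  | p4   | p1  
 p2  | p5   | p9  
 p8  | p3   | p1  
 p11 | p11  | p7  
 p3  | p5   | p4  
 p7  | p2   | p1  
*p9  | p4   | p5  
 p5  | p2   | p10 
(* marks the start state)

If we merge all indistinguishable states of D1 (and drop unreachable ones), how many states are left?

4

First remove the unreachable states {p6}; 10 states remain.
P0 = {p1,p2,p3,p4,p9,p10,p11} | {p5,p7,p8}.
Split {p1,p2,p3,p4,p9,p10,p11} by δ(·,0) → {p1,p4,p9,p10,p11} and {p2,p3}.
Split {p1,p4,p9,p10,p11} by δ(·,1) → {p4,p9,p11} and {p1,p10}.
The partition is now stable with 4 blocks: {p4,p9,p11} | {p5,p7,p8} | {p2,p3} | {p1,p10}.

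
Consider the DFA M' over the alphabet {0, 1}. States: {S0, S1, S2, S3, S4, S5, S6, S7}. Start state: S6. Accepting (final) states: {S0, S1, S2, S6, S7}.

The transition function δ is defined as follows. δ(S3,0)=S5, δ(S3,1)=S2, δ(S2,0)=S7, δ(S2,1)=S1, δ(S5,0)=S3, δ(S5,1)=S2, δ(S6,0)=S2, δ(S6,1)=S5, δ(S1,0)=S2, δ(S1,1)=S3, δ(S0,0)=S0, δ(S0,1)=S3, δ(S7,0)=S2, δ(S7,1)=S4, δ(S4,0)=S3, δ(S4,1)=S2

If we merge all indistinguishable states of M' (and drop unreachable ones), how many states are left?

First remove the unreachable states {S0}; 7 states remain.
Start with accepting vs non-accepting: {S1,S2,S6,S7} | {S3,S4,S5}.
On input 1, block {S1,S2,S6,S7} splits into {S1,S6,S7} and {S2}.
The partition is now stable with 3 blocks: {S1,S6,S7} | {S3,S4,S5} | {S2}.

3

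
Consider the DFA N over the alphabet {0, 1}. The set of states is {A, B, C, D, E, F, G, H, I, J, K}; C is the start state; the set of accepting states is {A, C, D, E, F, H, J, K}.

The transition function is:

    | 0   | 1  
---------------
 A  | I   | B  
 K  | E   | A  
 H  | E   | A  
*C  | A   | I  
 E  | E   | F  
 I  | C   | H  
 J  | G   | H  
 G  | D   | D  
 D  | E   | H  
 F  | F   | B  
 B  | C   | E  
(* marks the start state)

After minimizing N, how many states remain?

First remove the unreachable states {D,G,J,K}; 7 states remain.
Start with accepting vs non-accepting: {A,C,E,F,H} | {B,I}.
On input 0, block {A,C,E,F,H} splits into {C,E,F,H} and {A}.
Split {C,E,F,H} by δ(·,0) → {E,F,H} and {C}.
Refine {E,F,H} on symbol 1: members go to different blocks, giving {E} and {F} and {H}.
Split {B,I} by δ(·,1) → {B} and {I}.
The partition is now stable with 7 blocks: {E} | {B} | {A} | {C} | {F} | {H} | {I}.

7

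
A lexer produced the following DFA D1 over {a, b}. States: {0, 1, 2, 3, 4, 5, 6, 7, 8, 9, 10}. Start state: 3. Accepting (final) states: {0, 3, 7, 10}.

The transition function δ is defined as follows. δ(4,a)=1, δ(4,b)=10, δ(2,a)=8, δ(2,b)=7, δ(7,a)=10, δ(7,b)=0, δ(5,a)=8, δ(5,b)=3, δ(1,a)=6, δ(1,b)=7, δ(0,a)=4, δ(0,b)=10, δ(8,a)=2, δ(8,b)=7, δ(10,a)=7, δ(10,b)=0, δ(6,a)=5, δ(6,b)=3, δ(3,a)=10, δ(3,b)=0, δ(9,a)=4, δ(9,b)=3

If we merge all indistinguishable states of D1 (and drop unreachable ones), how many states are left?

3

Reachable states from the start: {0,1,2,3,4,5,6,7,8,10}. Unreachable: {9} — drop them.
Initial partition by acceptance: {0,3,7,10} | {1,2,4,5,6,8}.
Split {0,3,7,10} by δ(·,a) → {3,7,10} and {0}.
Stable partition: {3,7,10} | {1,2,4,5,6,8} | {0} — 3 equivalence classes.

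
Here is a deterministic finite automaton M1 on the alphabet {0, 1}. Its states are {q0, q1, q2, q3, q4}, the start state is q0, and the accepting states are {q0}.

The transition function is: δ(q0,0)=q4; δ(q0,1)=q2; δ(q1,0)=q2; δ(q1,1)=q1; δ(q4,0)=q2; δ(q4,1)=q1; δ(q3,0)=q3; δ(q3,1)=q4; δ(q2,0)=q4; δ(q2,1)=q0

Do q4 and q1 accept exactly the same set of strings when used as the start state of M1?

First remove the unreachable states {q3}; 4 states remain.
P0 = {q0} | {q1,q2,q4}.
Split {q1,q2,q4} by δ(·,1) → {q1,q4} and {q2}.
Stable partition: {q0} | {q1,q4} | {q2} — 3 equivalence classes.
q4 and q1 lie in the same block of the stable partition, so they are equivalent — no string distinguishes them.

Yes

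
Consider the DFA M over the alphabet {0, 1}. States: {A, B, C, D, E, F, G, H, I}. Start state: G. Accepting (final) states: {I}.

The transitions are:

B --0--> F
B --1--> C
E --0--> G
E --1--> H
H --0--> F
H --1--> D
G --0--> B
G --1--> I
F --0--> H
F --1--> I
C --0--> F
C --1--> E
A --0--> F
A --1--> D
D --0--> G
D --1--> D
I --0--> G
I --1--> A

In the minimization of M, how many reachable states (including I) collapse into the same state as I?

1

Start with accepting vs non-accepting: {I} | {A,B,C,D,E,F,G,H}.
On input 1, block {A,B,C,D,E,F,G,H} splits into {A,B,C,D,E,H} and {F,G}.
Stable partition: {I} | {A,B,C,D,E,H} | {F,G} — 3 equivalence classes.
The equivalence class containing I is {I}, of size 1.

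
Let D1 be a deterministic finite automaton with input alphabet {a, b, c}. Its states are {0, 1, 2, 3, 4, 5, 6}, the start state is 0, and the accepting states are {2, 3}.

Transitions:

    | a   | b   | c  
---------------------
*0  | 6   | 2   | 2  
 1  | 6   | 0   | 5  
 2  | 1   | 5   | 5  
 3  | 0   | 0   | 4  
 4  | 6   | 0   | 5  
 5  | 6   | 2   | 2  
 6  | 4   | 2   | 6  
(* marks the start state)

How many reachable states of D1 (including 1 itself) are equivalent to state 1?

States {3} cannot be reached from the start state, so discard them.
Initial partition by acceptance: {2} | {0,1,4,5,6}.
Split {0,1,4,5,6} by δ(·,b) → {0,5,6} and {1,4}.
On input a, block {0,5,6} splits into {0,5} and {6}.
No further refinement is possible. Final partition (4 blocks): {2} | {0,5} | {1,4} | {6}.
State 1 belongs to the block {1,4}, which has 2 states.

2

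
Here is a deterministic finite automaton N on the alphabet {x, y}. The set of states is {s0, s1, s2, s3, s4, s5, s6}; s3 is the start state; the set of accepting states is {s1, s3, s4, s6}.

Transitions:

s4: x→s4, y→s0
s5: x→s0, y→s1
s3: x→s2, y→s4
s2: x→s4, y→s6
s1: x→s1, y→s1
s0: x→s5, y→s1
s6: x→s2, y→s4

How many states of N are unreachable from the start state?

0

A breadth-first search from the start state visits every state.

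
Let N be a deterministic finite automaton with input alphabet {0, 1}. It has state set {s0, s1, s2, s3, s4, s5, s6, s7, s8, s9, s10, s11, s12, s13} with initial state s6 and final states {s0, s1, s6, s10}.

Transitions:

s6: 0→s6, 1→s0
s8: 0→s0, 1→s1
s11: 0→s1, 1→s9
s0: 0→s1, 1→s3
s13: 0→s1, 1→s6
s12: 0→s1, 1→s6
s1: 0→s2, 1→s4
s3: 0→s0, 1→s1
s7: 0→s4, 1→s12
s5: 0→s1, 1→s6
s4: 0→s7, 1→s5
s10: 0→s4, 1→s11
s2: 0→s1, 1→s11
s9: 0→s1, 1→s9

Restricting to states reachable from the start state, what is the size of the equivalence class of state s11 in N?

3

States {s8,s10,s13} cannot be reached from the start state, so discard them.
P0 = {s0,s1,s6} | {s2,s3,s4,s5,s7,s9,s11,s12}.
On input 0, block {s0,s1,s6} splits into {s0,s6} and {s1}.
Split {s0,s6} by δ(·,0) → {s0} and {s6}.
Split {s2,s3,s4,s5,s7,s9,s11,s12} by δ(·,0) → {s2,s5,s9,s11,s12} and {s4,s7} and {s3}.
Refine {s2,s5,s9,s11,s12} on symbol 1: members go to different blocks, giving {s2,s9,s11} and {s5,s12}.
No further refinement is possible. Final partition (7 blocks): {s0} | {s2,s9,s11} | {s1} | {s6} | {s4,s7} | {s3} | {s5,s12}.
State s11 belongs to the block {s2,s9,s11}, which has 3 states.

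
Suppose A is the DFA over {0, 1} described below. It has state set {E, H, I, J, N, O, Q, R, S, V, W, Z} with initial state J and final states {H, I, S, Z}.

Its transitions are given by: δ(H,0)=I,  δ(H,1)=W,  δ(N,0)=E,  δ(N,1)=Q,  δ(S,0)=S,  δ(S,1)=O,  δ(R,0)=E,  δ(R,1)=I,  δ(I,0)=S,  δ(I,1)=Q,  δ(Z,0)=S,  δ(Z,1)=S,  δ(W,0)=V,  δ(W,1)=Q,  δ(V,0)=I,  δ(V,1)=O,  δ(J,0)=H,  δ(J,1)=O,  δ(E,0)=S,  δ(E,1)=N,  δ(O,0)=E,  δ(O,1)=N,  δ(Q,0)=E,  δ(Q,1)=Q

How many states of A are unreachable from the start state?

BFS from J reaches {E, H, I, J, N, O, Q, S, V, W}; the 2 state(s) R, Z are never visited.

2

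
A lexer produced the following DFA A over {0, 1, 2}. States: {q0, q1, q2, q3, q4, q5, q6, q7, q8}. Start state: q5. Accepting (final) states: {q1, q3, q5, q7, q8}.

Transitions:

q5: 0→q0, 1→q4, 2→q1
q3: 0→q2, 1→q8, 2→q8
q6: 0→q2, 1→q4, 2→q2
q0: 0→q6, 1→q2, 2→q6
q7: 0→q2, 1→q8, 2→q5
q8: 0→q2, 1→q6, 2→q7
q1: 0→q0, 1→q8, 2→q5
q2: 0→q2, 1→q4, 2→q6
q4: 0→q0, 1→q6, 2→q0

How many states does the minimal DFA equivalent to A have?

3

States {q3} cannot be reached from the start state, so discard them.
P0 = {q1,q5,q7,q8} | {q0,q2,q4,q6}.
On input 1, block {q1,q5,q7,q8} splits into {q1,q7} and {q5,q8}.
Stable partition: {q1,q7} | {q0,q2,q4,q6} | {q5,q8} — 3 equivalence classes.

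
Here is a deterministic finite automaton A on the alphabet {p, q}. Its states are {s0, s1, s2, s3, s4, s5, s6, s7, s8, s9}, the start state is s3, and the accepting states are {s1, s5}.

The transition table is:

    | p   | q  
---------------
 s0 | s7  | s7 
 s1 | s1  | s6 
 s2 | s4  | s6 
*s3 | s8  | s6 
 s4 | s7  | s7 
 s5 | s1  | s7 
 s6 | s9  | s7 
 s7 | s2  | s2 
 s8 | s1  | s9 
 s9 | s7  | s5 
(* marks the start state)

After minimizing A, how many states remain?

9

Reachable states from the start: {s1,s2,s3,s4,s5,s6,s7,s8,s9}. Unreachable: {s0} — drop them.
Initial partition by acceptance: {s1,s5} | {s2,s3,s4,s6,s7,s8,s9}.
On input p, block {s2,s3,s4,s6,s7,s8,s9} splits into {s2,s3,s4,s6,s7,s9} and {s8}.
On input p, block {s2,s3,s4,s6,s7,s9} splits into {s2,s4,s6,s7,s9} and {s3}.
Refine {s2,s4,s6,s7,s9} on symbol q: members go to different blocks, giving {s2,s4,s6,s7} and {s9}.
On input p, block {s2,s4,s6,s7} splits into {s2,s4,s7} and {s6}.
Split {s1,s5} by δ(·,q) → {s1} and {s5}.
Split {s2,s4,s7} by δ(·,q) → {s4,s7} and {s2}.
On input p, block {s4,s7} splits into {s4} and {s7}.
The partition is now stable with 9 blocks: {s1} | {s4} | {s8} | {s3} | {s9} | {s6} | {s5} | {s2} | {s7}.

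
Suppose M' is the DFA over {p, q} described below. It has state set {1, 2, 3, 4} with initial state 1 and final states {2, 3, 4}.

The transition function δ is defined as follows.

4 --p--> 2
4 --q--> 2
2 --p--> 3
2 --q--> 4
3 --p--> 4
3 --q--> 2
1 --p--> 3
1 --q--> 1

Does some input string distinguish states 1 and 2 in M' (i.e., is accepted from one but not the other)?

All states are reachable from the start state.
Start with accepting vs non-accepting: {2,3,4} | {1}.
Stable partition: {2,3,4} | {1} — 2 equivalence classes.
1 and 2 end up in different blocks, so they are distinguishable. For instance, the string 'ε' is accepted from only 2.

Yes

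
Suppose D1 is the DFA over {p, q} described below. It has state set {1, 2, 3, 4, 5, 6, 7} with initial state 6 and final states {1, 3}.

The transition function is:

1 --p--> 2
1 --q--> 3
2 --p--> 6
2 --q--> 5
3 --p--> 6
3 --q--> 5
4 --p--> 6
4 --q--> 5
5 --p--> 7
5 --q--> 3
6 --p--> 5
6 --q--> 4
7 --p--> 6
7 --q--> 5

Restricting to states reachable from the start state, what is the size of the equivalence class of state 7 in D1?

First remove the unreachable states {1,2}; 5 states remain.
Initial partition by acceptance: {3} | {4,5,6,7}.
Refine {4,5,6,7} on symbol q: members go to different blocks, giving {4,6,7} and {5}.
Refine {4,6,7} on symbol p: members go to different blocks, giving {4,7} and {6}.
Stable partition: {3} | {4,7} | {5} | {6} — 4 equivalence classes.
State 7 belongs to the block {4,7}, which has 2 states.

2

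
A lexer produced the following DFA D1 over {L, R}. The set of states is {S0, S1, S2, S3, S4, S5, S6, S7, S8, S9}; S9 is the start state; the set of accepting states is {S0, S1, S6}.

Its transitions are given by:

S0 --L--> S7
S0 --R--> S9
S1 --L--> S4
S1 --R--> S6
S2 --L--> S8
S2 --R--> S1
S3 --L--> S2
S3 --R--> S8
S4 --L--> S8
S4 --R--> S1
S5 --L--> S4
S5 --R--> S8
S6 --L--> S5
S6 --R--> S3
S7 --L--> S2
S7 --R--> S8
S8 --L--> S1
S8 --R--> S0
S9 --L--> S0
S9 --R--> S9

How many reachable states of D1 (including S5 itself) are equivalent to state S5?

Initial partition by acceptance: {S0,S1,S6} | {S2,S3,S4,S5,S7,S8,S9}.
Split {S0,S1,S6} by δ(·,R) → {S0,S6} and {S1}.
Refine {S2,S3,S4,S5,S7,S8,S9} on symbol L: members go to different blocks, giving {S2,S3,S4,S5,S7} and {S8} and {S9}.
Split {S0,S6} by δ(·,R) → {S0} and {S6}.
Refine {S2,S3,S4,S5,S7} on symbol L: members go to different blocks, giving {S3,S5,S7} and {S2,S4}.
Stable partition: {S0} | {S3,S5,S7} | {S1} | {S8} | {S9} | {S6} | {S2,S4} — 7 equivalence classes.
State S5 belongs to the block {S3,S5,S7}, which has 3 states.

3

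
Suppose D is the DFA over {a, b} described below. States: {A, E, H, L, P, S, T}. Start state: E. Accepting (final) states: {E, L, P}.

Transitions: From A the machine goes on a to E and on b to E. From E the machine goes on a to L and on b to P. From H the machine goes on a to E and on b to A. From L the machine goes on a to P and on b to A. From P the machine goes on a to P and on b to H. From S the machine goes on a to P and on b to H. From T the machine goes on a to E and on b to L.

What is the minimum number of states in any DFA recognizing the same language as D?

States {S,T} cannot be reached from the start state, so discard them.
Start with accepting vs non-accepting: {E,L,P} | {A,H}.
Split {E,L,P} by δ(·,b) → {L,P} and {E}.
Refine {A,H} on symbol b: members go to different blocks, giving {A} and {H}.
Split {L,P} by δ(·,b) → {P} and {L}.
No further refinement is possible. Final partition (5 blocks): {P} | {A} | {E} | {H} | {L}.

5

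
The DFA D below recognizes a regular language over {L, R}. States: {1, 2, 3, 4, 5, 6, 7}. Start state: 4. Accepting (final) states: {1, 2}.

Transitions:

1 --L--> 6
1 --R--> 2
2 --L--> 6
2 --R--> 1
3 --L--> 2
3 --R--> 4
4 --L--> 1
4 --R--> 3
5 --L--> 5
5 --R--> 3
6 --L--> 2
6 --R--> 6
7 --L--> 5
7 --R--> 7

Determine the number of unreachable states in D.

Starting at 4 and following transitions, the reachable set is {1, 2, 3, 4, 6}. That leaves 5, 7 unreachable — 2 in total.

2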